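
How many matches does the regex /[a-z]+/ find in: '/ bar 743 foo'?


Pattern: /[a-z]+/ (identifiers)
Input: '/ bar 743 foo'
Scanning for matches:
  Match 1: 'bar'
  Match 2: 'foo'
Total matches: 2

2


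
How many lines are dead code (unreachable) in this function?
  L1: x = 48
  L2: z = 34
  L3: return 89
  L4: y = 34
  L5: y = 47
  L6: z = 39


Analyzing control flow:
  L1: reachable (before return)
  L2: reachable (before return)
  L3: reachable (return statement)
  L4: DEAD (after return at L3)
  L5: DEAD (after return at L3)
  L6: DEAD (after return at L3)
Return at L3, total lines = 6
Dead lines: L4 through L6
Count: 3

3


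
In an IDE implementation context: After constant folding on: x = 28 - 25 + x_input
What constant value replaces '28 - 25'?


Identifying constant sub-expression:
  Original: x = 28 - 25 + x_input
  28 and 25 are both compile-time constants
  Evaluating: 28 - 25 = 3
  After folding: x = 3 + x_input

3


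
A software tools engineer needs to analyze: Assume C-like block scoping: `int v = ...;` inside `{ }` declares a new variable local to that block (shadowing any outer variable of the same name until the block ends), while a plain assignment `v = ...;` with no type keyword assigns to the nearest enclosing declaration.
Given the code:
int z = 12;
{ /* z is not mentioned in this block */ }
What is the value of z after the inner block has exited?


Analyzing scoping rules:
Outer scope: declares z = 12
Inner block: z is neither redeclared nor assigned -> unchanged
After the block -> 12
Result: 12

12


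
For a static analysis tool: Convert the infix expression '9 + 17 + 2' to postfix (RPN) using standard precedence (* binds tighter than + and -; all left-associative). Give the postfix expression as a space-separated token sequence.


Applying the shunting-yard algorithm:
  Operand 9 -> output
  Push '+' onto operator stack -> op-stack: [+]
  Operand 17 -> output
  See '+' (prec 1); top '+' (prec 1) >= it -> pop '+' to output
  Push '+' onto operator stack -> op-stack: [+]
  Operand 2 -> output
  End of input: pop '+' to output
Postfix result: 9 17 + 2 +

9 17 + 2 +


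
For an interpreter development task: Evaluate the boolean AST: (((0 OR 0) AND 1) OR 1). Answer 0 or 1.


Step 1: Evaluate inner node
  0 OR 0 = 0
Step 2: Evaluate next node
  0 AND 1 = 0
Step 3: Evaluate root node
  0 OR 1 = 1

1


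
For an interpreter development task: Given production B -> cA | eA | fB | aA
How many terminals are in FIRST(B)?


Production: B -> cA | eA | fB | aA
Examining each alternative for leading terminals:
  B -> cA : first terminal = 'c'
  B -> eA : first terminal = 'e'
  B -> fB : first terminal = 'f'
  B -> aA : first terminal = 'a'
FIRST(B) = {a, c, e, f}
Count: 4

4


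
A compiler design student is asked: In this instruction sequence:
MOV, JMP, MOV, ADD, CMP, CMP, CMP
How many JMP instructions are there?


Scanning instruction sequence for JMP:
  Position 1: MOV
  Position 2: JMP <- MATCH
  Position 3: MOV
  Position 4: ADD
  Position 5: CMP
  Position 6: CMP
  Position 7: CMP
Matches at positions: [2]
Total JMP count: 1

1


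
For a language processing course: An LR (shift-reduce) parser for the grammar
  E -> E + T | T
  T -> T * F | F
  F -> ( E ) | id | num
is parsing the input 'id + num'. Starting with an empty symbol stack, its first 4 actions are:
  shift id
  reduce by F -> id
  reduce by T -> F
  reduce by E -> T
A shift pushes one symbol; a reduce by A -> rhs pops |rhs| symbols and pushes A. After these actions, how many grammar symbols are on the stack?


Tracking the symbol stack through each action:
  Action 1: shift 'id' : push -> stack = [id] (size 1)
  Action 2: reduce by F -> id : pop 1, push F -> stack = [F] (size 1)
  Action 3: reduce by T -> F : pop 1, push T -> stack = [T] (size 1)
  Action 4: reduce by E -> T : pop 1, push E -> stack = [E] (size 1)
Final stack size: 1

1


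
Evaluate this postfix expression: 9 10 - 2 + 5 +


Processing tokens left to right:
Push 9, Push 10
Pop 9 and 10, compute 9 - 10 = -1, push -1
Push 2
Pop -1 and 2, compute -1 + 2 = 1, push 1
Push 5
Pop 1 and 5, compute 1 + 5 = 6, push 6
Stack result: 6

6


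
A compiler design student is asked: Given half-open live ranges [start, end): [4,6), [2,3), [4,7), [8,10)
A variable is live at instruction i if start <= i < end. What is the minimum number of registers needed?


Live ranges:
  Var0: [4, 6)
  Var1: [2, 3)
  Var2: [4, 7)
  Var3: [8, 10)
Sweep-line events (position, delta, active):
  pos=2 start -> active=1
  pos=3 end -> active=0
  pos=4 start -> active=1
  pos=4 start -> active=2
  pos=6 end -> active=1
  pos=7 end -> active=0
  pos=8 start -> active=1
  pos=10 end -> active=0
Maximum simultaneous active: 2
Minimum registers needed: 2

2


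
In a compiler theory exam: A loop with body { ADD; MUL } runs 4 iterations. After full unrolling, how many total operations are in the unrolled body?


Loop body operations: ADD, MUL (2 ops per iteration)
Unrolling 4 iterations:
  Iteration 1: ADD, MUL (2 ops)
  Iteration 2: ADD, MUL (2 ops)
  Iteration 3: ADD, MUL (2 ops)
  Iteration 4: ADD, MUL (2 ops)
Total: 4 iterations * 2 ops/iter = 8 operations

8


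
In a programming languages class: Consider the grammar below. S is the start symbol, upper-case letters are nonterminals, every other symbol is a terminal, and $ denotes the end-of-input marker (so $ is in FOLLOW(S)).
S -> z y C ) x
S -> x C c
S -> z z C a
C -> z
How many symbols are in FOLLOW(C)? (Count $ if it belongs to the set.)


S is the start symbol and does not occur in any rule body, so FOLLOW(S) = {$}.
Examining every occurrence of C in a rule body:
  S -> z y C ) x : C is followed by terminal ')' -> add ')'
  S -> x C c : C is followed by terminal 'c' -> add 'c'
  S -> z z C a : C is followed by terminal 'a' -> add 'a'
  C -> z : C does not occur in the body -> contributes nothing
FOLLOW(C) = {), a, c}
Count: 3

3


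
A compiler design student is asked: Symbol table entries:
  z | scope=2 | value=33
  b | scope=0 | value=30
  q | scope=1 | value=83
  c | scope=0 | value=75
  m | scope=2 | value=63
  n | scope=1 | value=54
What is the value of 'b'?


Searching symbol table for 'b':
  z | scope=2 | value=33
  b | scope=0 | value=30 <- MATCH
  q | scope=1 | value=83
  c | scope=0 | value=75
  m | scope=2 | value=63
  n | scope=1 | value=54
Found 'b' at scope 0 with value 30

30


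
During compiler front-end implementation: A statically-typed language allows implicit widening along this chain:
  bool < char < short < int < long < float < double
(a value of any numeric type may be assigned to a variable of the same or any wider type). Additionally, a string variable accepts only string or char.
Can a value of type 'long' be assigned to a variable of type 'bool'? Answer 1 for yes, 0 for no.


Target variable type: bool
Source value type: long
Numeric ranks: long=4, bool=0
Widening allowed iff rank(source) <= rank(target): 4 <= 0? No
Result: 0

0


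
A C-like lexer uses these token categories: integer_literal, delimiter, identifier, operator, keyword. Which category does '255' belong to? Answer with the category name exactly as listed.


Token: '255'
Checking categories:
  identifier: no
  integer_literal: YES
  operator: no
  keyword: no
  delimiter: no
Category: integer_literal

integer_literal


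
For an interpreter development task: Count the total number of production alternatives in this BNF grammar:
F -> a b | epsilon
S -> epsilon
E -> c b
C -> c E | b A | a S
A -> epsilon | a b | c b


Counting alternatives per rule:
  F: 2 alternative(s)
  S: 1 alternative(s)
  E: 1 alternative(s)
  C: 3 alternative(s)
  A: 3 alternative(s)
Sum: 2 + 1 + 1 + 3 + 3 = 10

10


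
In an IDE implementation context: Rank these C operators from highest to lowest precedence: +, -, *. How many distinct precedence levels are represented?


Looking up precedence for each operator:
  + -> precedence 5
  - -> precedence 5
  * -> precedence 6
Sorted highest to lowest: *, +, -
Distinct precedence values: [6, 5]
Number of distinct levels: 2

2


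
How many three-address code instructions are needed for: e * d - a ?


Expression: e * d - a
Generating three-address code (respecting * over +/- precedence):
  Instruction 1: t1 = e * d
  Instruction 2: t2 = t1 - a
Total instructions: 2

2


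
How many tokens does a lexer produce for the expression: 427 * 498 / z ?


Scanning '427 * 498 / z'
Token 1: '427' -> integer_literal
Token 2: '*' -> operator
Token 3: '498' -> integer_literal
Token 4: '/' -> operator
Token 5: 'z' -> identifier
Total tokens: 5

5


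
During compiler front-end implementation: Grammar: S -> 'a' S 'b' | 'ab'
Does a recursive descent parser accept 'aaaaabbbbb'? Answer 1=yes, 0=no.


Grammar accepts strings of the form a^n b^n (n >= 1)
Word: 'aaaaabbbbb'
Counting: 5 a's and 5 b's
Check: 5 == 5? Yes
Derivation (S -> aSb applied 4 time(s), then S -> ab): S => aSb => aaSbb => aaaSbbb => aaaaSbbbb => aaaaabbbbb
Accepted

1


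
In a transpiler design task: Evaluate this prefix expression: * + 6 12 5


Parsing prefix expression: * + 6 12 5
Step 1: Innermost operation '+ 6 12'
  6 + 12 = 18
Step 2: Outer operation '* [18] 5'
  18 * 5 = 90

90


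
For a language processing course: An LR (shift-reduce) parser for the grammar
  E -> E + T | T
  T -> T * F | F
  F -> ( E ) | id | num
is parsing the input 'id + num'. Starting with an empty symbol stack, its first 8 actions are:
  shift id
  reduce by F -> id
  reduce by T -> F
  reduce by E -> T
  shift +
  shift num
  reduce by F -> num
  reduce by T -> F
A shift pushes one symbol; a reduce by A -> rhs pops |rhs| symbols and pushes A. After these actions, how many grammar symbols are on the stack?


Tracking the symbol stack through each action:
  Action 1: shift 'id' : push -> stack = [id] (size 1)
  Action 2: reduce by F -> id : pop 1, push F -> stack = [F] (size 1)
  Action 3: reduce by T -> F : pop 1, push T -> stack = [T] (size 1)
  Action 4: reduce by E -> T : pop 1, push E -> stack = [E] (size 1)
  Action 5: shift '+' : push -> stack = [E, +] (size 2)
  Action 6: shift 'num' : push -> stack = [E, +, num] (size 3)
  Action 7: reduce by F -> num : pop 1, push F -> stack = [E, +, F] (size 3)
  Action 8: reduce by T -> F : pop 1, push T -> stack = [E, +, T] (size 3)
Final stack size: 3

3


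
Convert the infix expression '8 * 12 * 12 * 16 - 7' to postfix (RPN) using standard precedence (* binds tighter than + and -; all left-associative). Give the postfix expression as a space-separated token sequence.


Applying the shunting-yard algorithm:
  Operand 8 -> output
  Push '*' onto operator stack -> op-stack: [*]
  Operand 12 -> output
  See '*' (prec 2); top '*' (prec 2) >= it -> pop '*' to output
  Push '*' onto operator stack -> op-stack: [*]
  Operand 12 -> output
  See '*' (prec 2); top '*' (prec 2) >= it -> pop '*' to output
  Push '*' onto operator stack -> op-stack: [*]
  Operand 16 -> output
  See '-' (prec 1); top '*' (prec 2) >= it -> pop '*' to output
  Push '-' onto operator stack -> op-stack: [-]
  Operand 7 -> output
  End of input: pop '-' to output
Postfix result: 8 12 * 12 * 16 * 7 -

8 12 * 12 * 16 * 7 -


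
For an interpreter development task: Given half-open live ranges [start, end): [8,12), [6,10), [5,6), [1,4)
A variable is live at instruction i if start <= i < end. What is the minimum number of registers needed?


Live ranges:
  Var0: [8, 12)
  Var1: [6, 10)
  Var2: [5, 6)
  Var3: [1, 4)
Sweep-line events (position, delta, active):
  pos=1 start -> active=1
  pos=4 end -> active=0
  pos=5 start -> active=1
  pos=6 end -> active=0
  pos=6 start -> active=1
  pos=8 start -> active=2
  pos=10 end -> active=1
  pos=12 end -> active=0
Maximum simultaneous active: 2
Minimum registers needed: 2

2


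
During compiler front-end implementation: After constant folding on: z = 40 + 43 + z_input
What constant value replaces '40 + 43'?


Identifying constant sub-expression:
  Original: z = 40 + 43 + z_input
  40 and 43 are both compile-time constants
  Evaluating: 40 + 43 = 83
  After folding: z = 83 + z_input

83


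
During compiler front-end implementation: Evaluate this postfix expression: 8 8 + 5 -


Processing tokens left to right:
Push 8, Push 8
Pop 8 and 8, compute 8 + 8 = 16, push 16
Push 5
Pop 16 and 5, compute 16 - 5 = 11, push 11
Stack result: 11

11


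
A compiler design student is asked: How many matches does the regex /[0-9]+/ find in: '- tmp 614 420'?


Pattern: /[0-9]+/ (int literals)
Input: '- tmp 614 420'
Scanning for matches:
  Match 1: '614'
  Match 2: '420'
Total matches: 2

2


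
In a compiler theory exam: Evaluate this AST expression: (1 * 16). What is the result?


Expression: (1 * 16)
Evaluating step by step:
  1 * 16 = 16
Result: 16

16


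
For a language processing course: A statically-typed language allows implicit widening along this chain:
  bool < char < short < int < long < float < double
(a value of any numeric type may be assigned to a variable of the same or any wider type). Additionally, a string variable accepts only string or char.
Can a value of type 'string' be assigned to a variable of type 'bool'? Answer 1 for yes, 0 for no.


Target variable type: bool
Source value type: string
Rule: string cannot widen to any numeric type
Result: 0

0


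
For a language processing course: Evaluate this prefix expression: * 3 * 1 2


Parsing prefix expression: * 3 * 1 2
Step 1: Innermost operation '* 1 2'
  1 * 2 = 2
Step 2: Outer operation '* 3 [2]'
  3 * 2 = 6

6


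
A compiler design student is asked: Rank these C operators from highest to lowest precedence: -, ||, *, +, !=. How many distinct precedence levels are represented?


Looking up precedence for each operator:
  - -> precedence 5
  || -> precedence 1
  * -> precedence 6
  + -> precedence 5
  != -> precedence 3
Sorted highest to lowest: *, -, +, !=, ||
Distinct precedence values: [6, 5, 3, 1]
Number of distinct levels: 4

4


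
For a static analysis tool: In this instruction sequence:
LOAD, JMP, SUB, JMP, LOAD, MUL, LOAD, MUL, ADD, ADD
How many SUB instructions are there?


Scanning instruction sequence for SUB:
  Position 1: LOAD
  Position 2: JMP
  Position 3: SUB <- MATCH
  Position 4: JMP
  Position 5: LOAD
  Position 6: MUL
  Position 7: LOAD
  Position 8: MUL
  Position 9: ADD
  Position 10: ADD
Matches at positions: [3]
Total SUB count: 1

1


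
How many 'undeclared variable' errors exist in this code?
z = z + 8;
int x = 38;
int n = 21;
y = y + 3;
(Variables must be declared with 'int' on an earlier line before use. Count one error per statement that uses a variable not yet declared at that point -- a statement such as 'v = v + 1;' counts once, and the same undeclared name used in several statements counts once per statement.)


Scanning code line by line:
  Line 1: use 'z' -> ERROR (undeclared)
  Line 2: declare 'x' -> declared = ['x']
  Line 3: declare 'n' -> declared = ['n', 'x']
  Line 4: use 'y' -> ERROR (undeclared)
Total undeclared variable errors: 2

2


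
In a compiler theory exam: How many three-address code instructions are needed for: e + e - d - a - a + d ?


Expression: e + e - d - a - a + d
Generating three-address code (respecting * over +/- precedence):
  Instruction 1: t1 = e + e
  Instruction 2: t2 = t1 - d
  Instruction 3: t3 = t2 - a
  Instruction 4: t4 = t3 - a
  Instruction 5: t5 = t4 + d
Total instructions: 5

5


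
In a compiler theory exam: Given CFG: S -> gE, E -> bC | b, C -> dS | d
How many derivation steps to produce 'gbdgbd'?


Grammar: S -> gE, E -> bC | b, C -> dS | d
Deriving 'gbdgbd':
Step 1: S -> gE => gE
Step 2: E -> bC => gbC
Step 3: C -> dS => gbdS
Step 4: S -> gE => gbdgE
Step 5: E -> bC => gbdgbC
Step 6: C -> d => gbdgbd
Total derivation steps: 6

6


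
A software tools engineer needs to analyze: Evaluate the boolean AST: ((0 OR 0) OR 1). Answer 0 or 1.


Step 1: Evaluate inner node
  0 OR 0 = 0
Step 2: Evaluate root node
  0 OR 1 = 1

1


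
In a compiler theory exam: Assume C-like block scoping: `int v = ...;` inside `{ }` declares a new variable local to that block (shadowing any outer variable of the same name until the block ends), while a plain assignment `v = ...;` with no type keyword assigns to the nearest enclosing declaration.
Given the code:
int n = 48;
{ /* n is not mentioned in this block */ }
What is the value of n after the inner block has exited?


Analyzing scoping rules:
Outer scope: declares n = 48
Inner block: n is neither redeclared nor assigned -> unchanged
After the block -> 48
Result: 48

48


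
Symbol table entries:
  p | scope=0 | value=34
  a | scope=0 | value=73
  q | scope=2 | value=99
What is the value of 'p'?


Searching symbol table for 'p':
  p | scope=0 | value=34 <- MATCH
  a | scope=0 | value=73
  q | scope=2 | value=99
Found 'p' at scope 0 with value 34

34


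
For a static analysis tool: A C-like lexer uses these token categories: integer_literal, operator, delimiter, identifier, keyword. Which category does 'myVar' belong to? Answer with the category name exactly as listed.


Token: 'myVar'
Checking categories:
  identifier: YES
  integer_literal: no
  operator: no
  keyword: no
  delimiter: no
Category: identifier

identifier


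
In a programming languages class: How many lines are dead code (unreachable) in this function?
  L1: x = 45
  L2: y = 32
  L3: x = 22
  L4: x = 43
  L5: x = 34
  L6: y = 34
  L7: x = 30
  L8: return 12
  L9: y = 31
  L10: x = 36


Analyzing control flow:
  L1: reachable (before return)
  L2: reachable (before return)
  L3: reachable (before return)
  L4: reachable (before return)
  L5: reachable (before return)
  L6: reachable (before return)
  L7: reachable (before return)
  L8: reachable (return statement)
  L9: DEAD (after return at L8)
  L10: DEAD (after return at L8)
Return at L8, total lines = 10
Dead lines: L9 through L10
Count: 2

2


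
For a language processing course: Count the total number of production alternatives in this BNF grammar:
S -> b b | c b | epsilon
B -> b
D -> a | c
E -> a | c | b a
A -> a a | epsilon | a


Counting alternatives per rule:
  S: 3 alternative(s)
  B: 1 alternative(s)
  D: 2 alternative(s)
  E: 3 alternative(s)
  A: 3 alternative(s)
Sum: 3 + 1 + 2 + 3 + 3 = 12

12


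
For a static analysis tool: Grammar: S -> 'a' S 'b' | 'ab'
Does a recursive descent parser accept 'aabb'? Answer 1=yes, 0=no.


Grammar accepts strings of the form a^n b^n (n >= 1)
Word: 'aabb'
Counting: 2 a's and 2 b's
Check: 2 == 2? Yes
Derivation (S -> aSb applied 1 time(s), then S -> ab): S => aSb => aabb
Accepted

1


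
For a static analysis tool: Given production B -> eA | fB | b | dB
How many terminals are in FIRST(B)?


Production: B -> eA | fB | b | dB
Examining each alternative for leading terminals:
  B -> eA : first terminal = 'e'
  B -> fB : first terminal = 'f'
  B -> b : first terminal = 'b'
  B -> dB : first terminal = 'd'
FIRST(B) = {b, d, e, f}
Count: 4

4


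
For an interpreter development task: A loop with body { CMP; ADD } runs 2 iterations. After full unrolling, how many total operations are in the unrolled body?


Loop body operations: CMP, ADD (2 ops per iteration)
Unrolling 2 iterations:
  Iteration 1: CMP, ADD (2 ops)
  Iteration 2: CMP, ADD (2 ops)
Total: 2 iterations * 2 ops/iter = 4 operations

4


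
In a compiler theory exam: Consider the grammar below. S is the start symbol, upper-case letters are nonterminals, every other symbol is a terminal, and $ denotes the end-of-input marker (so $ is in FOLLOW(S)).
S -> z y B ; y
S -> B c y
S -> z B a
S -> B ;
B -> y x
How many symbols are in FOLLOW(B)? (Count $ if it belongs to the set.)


S is the start symbol and does not occur in any rule body, so FOLLOW(S) = {$}.
Examining every occurrence of B in a rule body:
  S -> z y B ; y : B is followed by terminal ';' -> add ';'
  S -> B c y : B is followed by terminal 'c' -> add 'c'
  S -> z B a : B is followed by terminal 'a' -> add 'a'
  S -> B ; : B is followed by terminal ';' -> add ';' (already in the set)
  B -> y x : B does not occur in the body -> contributes nothing
FOLLOW(B) = {;, a, c}
Count: 3

3


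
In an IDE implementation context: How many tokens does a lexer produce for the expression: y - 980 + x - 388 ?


Scanning 'y - 980 + x - 388'
Token 1: 'y' -> identifier
Token 2: '-' -> operator
Token 3: '980' -> integer_literal
Token 4: '+' -> operator
Token 5: 'x' -> identifier
Token 6: '-' -> operator
Token 7: '388' -> integer_literal
Total tokens: 7

7


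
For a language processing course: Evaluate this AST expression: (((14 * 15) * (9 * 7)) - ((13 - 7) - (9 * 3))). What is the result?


Expression: (((14 * 15) * (9 * 7)) - ((13 - 7) - (9 * 3)))
Evaluating step by step:
  14 * 15 = 210
  9 * 7 = 63
  210 * 63 = 13230
  13 - 7 = 6
  9 * 3 = 27
  6 - 27 = -21
  13230 - -21 = 13251
Result: 13251

13251


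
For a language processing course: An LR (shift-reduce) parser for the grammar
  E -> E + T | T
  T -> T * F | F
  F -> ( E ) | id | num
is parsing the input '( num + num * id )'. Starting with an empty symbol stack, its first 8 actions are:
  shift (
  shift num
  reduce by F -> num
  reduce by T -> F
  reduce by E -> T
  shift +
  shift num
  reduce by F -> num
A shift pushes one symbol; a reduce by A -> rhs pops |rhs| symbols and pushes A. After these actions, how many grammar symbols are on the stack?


Tracking the symbol stack through each action:
  Action 1: shift '(' : push -> stack = [(] (size 1)
  Action 2: shift 'num' : push -> stack = [(, num] (size 2)
  Action 3: reduce by F -> num : pop 1, push F -> stack = [(, F] (size 2)
  Action 4: reduce by T -> F : pop 1, push T -> stack = [(, T] (size 2)
  Action 5: reduce by E -> T : pop 1, push E -> stack = [(, E] (size 2)
  Action 6: shift '+' : push -> stack = [(, E, +] (size 3)
  Action 7: shift 'num' : push -> stack = [(, E, +, num] (size 4)
  Action 8: reduce by F -> num : pop 1, push F -> stack = [(, E, +, F] (size 4)
Final stack size: 4

4


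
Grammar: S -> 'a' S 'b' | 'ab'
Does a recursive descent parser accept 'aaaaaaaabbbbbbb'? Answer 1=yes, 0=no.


Grammar accepts strings of the form a^n b^n (n >= 1)
Word: 'aaaaaaaabbbbbbb'
Counting: 8 a's and 7 b's
Check: 8 == 7? No
Mismatch: a-count != b-count
Rejected

0


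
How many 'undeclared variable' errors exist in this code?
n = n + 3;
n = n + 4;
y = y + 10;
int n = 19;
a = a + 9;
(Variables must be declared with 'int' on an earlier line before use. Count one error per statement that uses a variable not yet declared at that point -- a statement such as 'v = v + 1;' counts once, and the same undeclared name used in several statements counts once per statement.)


Scanning code line by line:
  Line 1: use 'n' -> ERROR (undeclared)
  Line 2: use 'n' -> ERROR (undeclared)
  Line 3: use 'y' -> ERROR (undeclared)
  Line 4: declare 'n' -> declared = ['n']
  Line 5: use 'a' -> ERROR (undeclared)
Total undeclared variable errors: 4

4


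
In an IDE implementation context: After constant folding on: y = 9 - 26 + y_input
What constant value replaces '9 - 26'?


Identifying constant sub-expression:
  Original: y = 9 - 26 + y_input
  9 and 26 are both compile-time constants
  Evaluating: 9 - 26 = -17
  After folding: y = -17 + y_input

-17


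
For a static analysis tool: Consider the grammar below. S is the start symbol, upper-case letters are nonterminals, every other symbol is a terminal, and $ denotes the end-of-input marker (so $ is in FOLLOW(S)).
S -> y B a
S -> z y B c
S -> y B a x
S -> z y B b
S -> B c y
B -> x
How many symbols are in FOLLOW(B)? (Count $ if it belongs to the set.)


S is the start symbol and does not occur in any rule body, so FOLLOW(S) = {$}.
Examining every occurrence of B in a rule body:
  S -> y B a : B is followed by terminal 'a' -> add 'a'
  S -> z y B c : B is followed by terminal 'c' -> add 'c'
  S -> y B a x : B is followed by terminal 'a' -> add 'a' (already in the set)
  S -> z y B b : B is followed by terminal 'b' -> add 'b'
  S -> B c y : B is followed by terminal 'c' -> add 'c' (already in the set)
  B -> x : B does not occur in the body -> contributes nothing
FOLLOW(B) = {a, b, c}
Count: 3

3


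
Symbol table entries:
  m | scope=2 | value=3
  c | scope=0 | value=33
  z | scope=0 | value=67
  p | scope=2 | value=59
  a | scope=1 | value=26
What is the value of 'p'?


Searching symbol table for 'p':
  m | scope=2 | value=3
  c | scope=0 | value=33
  z | scope=0 | value=67
  p | scope=2 | value=59 <- MATCH
  a | scope=1 | value=26
Found 'p' at scope 2 with value 59

59


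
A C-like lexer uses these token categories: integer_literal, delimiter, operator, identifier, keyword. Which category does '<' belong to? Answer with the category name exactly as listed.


Token: '<'
Checking categories:
  identifier: no
  integer_literal: no
  operator: YES
  keyword: no
  delimiter: no
Category: operator

operator


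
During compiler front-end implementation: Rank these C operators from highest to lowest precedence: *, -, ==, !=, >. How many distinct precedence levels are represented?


Looking up precedence for each operator:
  * -> precedence 6
  - -> precedence 5
  == -> precedence 3
  != -> precedence 3
  > -> precedence 4
Sorted highest to lowest: *, -, >, ==, !=
Distinct precedence values: [6, 5, 4, 3]
Number of distinct levels: 4

4


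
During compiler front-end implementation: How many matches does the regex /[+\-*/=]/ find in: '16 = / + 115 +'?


Pattern: /[+\-*/=]/ (operators)
Input: '16 = / + 115 +'
Scanning for matches:
  Match 1: '='
  Match 2: '/'
  Match 3: '+'
  Match 4: '+'
Total matches: 4

4


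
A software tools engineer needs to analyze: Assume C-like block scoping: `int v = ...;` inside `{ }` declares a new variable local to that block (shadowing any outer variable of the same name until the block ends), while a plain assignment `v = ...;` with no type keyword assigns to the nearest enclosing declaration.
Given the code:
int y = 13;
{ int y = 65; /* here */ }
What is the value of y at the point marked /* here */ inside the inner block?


Analyzing scoping rules:
Outer scope: declares y = 13
Inner block: 'int y = 65;' declares a NEW y that shadows the outer one
Inside the block the inner declaration is in scope -> 65
Result: 65

65


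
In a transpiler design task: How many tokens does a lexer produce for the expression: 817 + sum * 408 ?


Scanning '817 + sum * 408'
Token 1: '817' -> integer_literal
Token 2: '+' -> operator
Token 3: 'sum' -> identifier
Token 4: '*' -> operator
Token 5: '408' -> integer_literal
Total tokens: 5

5


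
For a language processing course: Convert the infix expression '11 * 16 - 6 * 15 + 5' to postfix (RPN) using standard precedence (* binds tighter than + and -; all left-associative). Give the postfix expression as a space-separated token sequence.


Applying the shunting-yard algorithm:
  Operand 11 -> output
  Push '*' onto operator stack -> op-stack: [*]
  Operand 16 -> output
  See '-' (prec 1); top '*' (prec 2) >= it -> pop '*' to output
  Push '-' onto operator stack -> op-stack: [-]
  Operand 6 -> output
  Push '*' onto operator stack -> op-stack: [-, *]
  Operand 15 -> output
  See '+' (prec 1); top '*' (prec 2) >= it -> pop '*' to output
  See '+' (prec 1); top '-' (prec 1) >= it -> pop '-' to output
  Push '+' onto operator stack -> op-stack: [+]
  Operand 5 -> output
  End of input: pop '+' to output
Postfix result: 11 16 * 6 15 * - 5 +

11 16 * 6 15 * - 5 +


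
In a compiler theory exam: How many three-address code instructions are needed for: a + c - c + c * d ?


Expression: a + c - c + c * d
Generating three-address code (respecting * over +/- precedence):
  Instruction 1: t1 = c * d
  Instruction 2: t2 = a + c
  Instruction 3: t3 = t2 - c
  Instruction 4: t4 = t3 + t1
Total instructions: 4

4


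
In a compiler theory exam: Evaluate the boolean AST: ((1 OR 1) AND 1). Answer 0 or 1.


Step 1: Evaluate inner node
  1 OR 1 = 1
Step 2: Evaluate root node
  1 AND 1 = 1

1


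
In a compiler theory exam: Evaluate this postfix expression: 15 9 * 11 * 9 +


Processing tokens left to right:
Push 15, Push 9
Pop 15 and 9, compute 15 * 9 = 135, push 135
Push 11
Pop 135 and 11, compute 135 * 11 = 1485, push 1485
Push 9
Pop 1485 and 9, compute 1485 + 9 = 1494, push 1494
Stack result: 1494

1494


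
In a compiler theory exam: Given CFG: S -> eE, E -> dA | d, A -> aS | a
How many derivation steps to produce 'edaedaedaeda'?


Grammar: S -> eE, E -> dA | d, A -> aS | a
Deriving 'edaedaedaeda':
Step 1: S -> eE => eE
Step 2: E -> dA => edA
Step 3: A -> aS => edaS
Step 4: S -> eE => edaeE
Step 5: E -> dA => edaedA
Step 6: A -> aS => edaedaS
Step 7: S -> eE => edaedaeE
Step 8: E -> dA => edaedaedA
Step 9: A -> aS => edaedaedaS
Step 10: S -> eE => edaedaedaeE
Step 11: E -> dA => edaedaedaedA
Step 12: A -> a => edaedaedaeda
Total derivation steps: 12

12


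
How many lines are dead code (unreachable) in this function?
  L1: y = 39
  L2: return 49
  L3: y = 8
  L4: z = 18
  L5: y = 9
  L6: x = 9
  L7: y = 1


Analyzing control flow:
  L1: reachable (before return)
  L2: reachable (return statement)
  L3: DEAD (after return at L2)
  L4: DEAD (after return at L2)
  L5: DEAD (after return at L2)
  L6: DEAD (after return at L2)
  L7: DEAD (after return at L2)
Return at L2, total lines = 7
Dead lines: L3 through L7
Count: 5

5


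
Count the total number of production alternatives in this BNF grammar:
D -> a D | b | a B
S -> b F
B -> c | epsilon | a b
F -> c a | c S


Counting alternatives per rule:
  D: 3 alternative(s)
  S: 1 alternative(s)
  B: 3 alternative(s)
  F: 2 alternative(s)
Sum: 3 + 1 + 3 + 2 = 9

9


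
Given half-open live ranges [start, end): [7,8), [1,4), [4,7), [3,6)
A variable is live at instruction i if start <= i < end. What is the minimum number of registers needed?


Live ranges:
  Var0: [7, 8)
  Var1: [1, 4)
  Var2: [4, 7)
  Var3: [3, 6)
Sweep-line events (position, delta, active):
  pos=1 start -> active=1
  pos=3 start -> active=2
  pos=4 end -> active=1
  pos=4 start -> active=2
  pos=6 end -> active=1
  pos=7 end -> active=0
  pos=7 start -> active=1
  pos=8 end -> active=0
Maximum simultaneous active: 2
Minimum registers needed: 2

2


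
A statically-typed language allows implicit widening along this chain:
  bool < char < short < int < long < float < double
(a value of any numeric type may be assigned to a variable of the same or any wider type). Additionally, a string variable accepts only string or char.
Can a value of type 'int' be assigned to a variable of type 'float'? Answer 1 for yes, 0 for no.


Target variable type: float
Source value type: int
Numeric ranks: int=3, float=5
Widening allowed iff rank(source) <= rank(target): 3 <= 5? Yes
Result: 1

1


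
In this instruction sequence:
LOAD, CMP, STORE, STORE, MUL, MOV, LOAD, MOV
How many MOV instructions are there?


Scanning instruction sequence for MOV:
  Position 1: LOAD
  Position 2: CMP
  Position 3: STORE
  Position 4: STORE
  Position 5: MUL
  Position 6: MOV <- MATCH
  Position 7: LOAD
  Position 8: MOV <- MATCH
Matches at positions: [6, 8]
Total MOV count: 2

2


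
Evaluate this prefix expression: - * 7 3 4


Parsing prefix expression: - * 7 3 4
Step 1: Innermost operation '* 7 3'
  7 * 3 = 21
Step 2: Outer operation '- [21] 4'
  21 - 4 = 17

17


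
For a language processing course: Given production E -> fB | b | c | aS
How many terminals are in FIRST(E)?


Production: E -> fB | b | c | aS
Examining each alternative for leading terminals:
  E -> fB : first terminal = 'f'
  E -> b : first terminal = 'b'
  E -> c : first terminal = 'c'
  E -> aS : first terminal = 'a'
FIRST(E) = {a, b, c, f}
Count: 4

4


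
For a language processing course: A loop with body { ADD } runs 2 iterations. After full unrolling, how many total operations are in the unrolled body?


Loop body operations: ADD (1 op per iteration)
Unrolling 2 iterations:
  Iteration 1: ADD (1 ops)
  Iteration 2: ADD (1 ops)
Total: 2 iterations * 1 ops/iter = 2 operations

2


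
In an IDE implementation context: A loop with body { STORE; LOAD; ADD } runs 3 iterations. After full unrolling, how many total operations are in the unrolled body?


Loop body operations: STORE, LOAD, ADD (3 ops per iteration)
Unrolling 3 iterations:
  Iteration 1: STORE, LOAD, ADD (3 ops)
  Iteration 2: STORE, LOAD, ADD (3 ops)
  Iteration 3: STORE, LOAD, ADD (3 ops)
Total: 3 iterations * 3 ops/iter = 9 operations

9


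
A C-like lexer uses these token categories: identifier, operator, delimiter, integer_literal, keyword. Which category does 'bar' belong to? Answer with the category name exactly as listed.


Token: 'bar'
Checking categories:
  identifier: YES
  integer_literal: no
  operator: no
  keyword: no
  delimiter: no
Category: identifier

identifier


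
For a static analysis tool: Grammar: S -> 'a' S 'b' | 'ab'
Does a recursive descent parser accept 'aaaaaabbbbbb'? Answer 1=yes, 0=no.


Grammar accepts strings of the form a^n b^n (n >= 1)
Word: 'aaaaaabbbbbb'
Counting: 6 a's and 6 b's
Check: 6 == 6? Yes
Derivation (S -> aSb applied 5 time(s), then S -> ab): S => aSb => aaSbb => aaaSbbb => aaaaSbbbb => aaaaaSbbbbb => aaaaaabbbbbb
Accepted

1


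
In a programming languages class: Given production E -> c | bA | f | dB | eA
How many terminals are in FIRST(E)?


Production: E -> c | bA | f | dB | eA
Examining each alternative for leading terminals:
  E -> c : first terminal = 'c'
  E -> bA : first terminal = 'b'
  E -> f : first terminal = 'f'
  E -> dB : first terminal = 'd'
  E -> eA : first terminal = 'e'
FIRST(E) = {b, c, d, e, f}
Count: 5

5


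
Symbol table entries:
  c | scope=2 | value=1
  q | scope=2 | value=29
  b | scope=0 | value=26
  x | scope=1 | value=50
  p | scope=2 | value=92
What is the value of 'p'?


Searching symbol table for 'p':
  c | scope=2 | value=1
  q | scope=2 | value=29
  b | scope=0 | value=26
  x | scope=1 | value=50
  p | scope=2 | value=92 <- MATCH
Found 'p' at scope 2 with value 92

92


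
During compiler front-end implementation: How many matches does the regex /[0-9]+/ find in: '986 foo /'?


Pattern: /[0-9]+/ (int literals)
Input: '986 foo /'
Scanning for matches:
  Match 1: '986'
Total matches: 1

1


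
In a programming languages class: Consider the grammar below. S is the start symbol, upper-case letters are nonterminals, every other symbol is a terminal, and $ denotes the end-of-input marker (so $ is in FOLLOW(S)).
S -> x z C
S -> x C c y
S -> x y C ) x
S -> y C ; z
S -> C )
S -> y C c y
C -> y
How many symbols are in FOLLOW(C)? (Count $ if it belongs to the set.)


S is the start symbol and does not occur in any rule body, so FOLLOW(S) = {$}.
Examining every occurrence of C in a rule body:
  S -> x z C : C is at the right end -> add FOLLOW(S) = {$}
  S -> x C c y : C is followed by terminal 'c' -> add 'c'
  S -> x y C ) x : C is followed by terminal ')' -> add ')'
  S -> y C ; z : C is followed by terminal ';' -> add ';'
  S -> C ) : C is followed by terminal ')' -> add ')' (already in the set)
  S -> y C c y : C is followed by terminal 'c' -> add 'c' (already in the set)
  C -> y : C does not occur in the body -> contributes nothing
FOLLOW(C) = {), ;, c, $}
Count: 4

4


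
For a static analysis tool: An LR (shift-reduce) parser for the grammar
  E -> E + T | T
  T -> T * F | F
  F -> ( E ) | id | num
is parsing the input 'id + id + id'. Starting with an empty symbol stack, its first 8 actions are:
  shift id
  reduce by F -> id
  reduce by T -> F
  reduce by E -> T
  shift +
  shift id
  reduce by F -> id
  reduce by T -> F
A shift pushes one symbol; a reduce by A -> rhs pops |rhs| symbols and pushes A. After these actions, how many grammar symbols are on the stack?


Tracking the symbol stack through each action:
  Action 1: shift 'id' : push -> stack = [id] (size 1)
  Action 2: reduce by F -> id : pop 1, push F -> stack = [F] (size 1)
  Action 3: reduce by T -> F : pop 1, push T -> stack = [T] (size 1)
  Action 4: reduce by E -> T : pop 1, push E -> stack = [E] (size 1)
  Action 5: shift '+' : push -> stack = [E, +] (size 2)
  Action 6: shift 'id' : push -> stack = [E, +, id] (size 3)
  Action 7: reduce by F -> id : pop 1, push F -> stack = [E, +, F] (size 3)
  Action 8: reduce by T -> F : pop 1, push T -> stack = [E, +, T] (size 3)
Final stack size: 3

3


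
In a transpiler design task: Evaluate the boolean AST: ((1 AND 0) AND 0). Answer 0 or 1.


Step 1: Evaluate inner node
  1 AND 0 = 0
Step 2: Evaluate root node
  0 AND 0 = 0

0


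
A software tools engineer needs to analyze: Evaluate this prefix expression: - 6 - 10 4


Parsing prefix expression: - 6 - 10 4
Step 1: Innermost operation '- 10 4'
  10 - 4 = 6
Step 2: Outer operation '- 6 [6]'
  6 - 6 = 0

0


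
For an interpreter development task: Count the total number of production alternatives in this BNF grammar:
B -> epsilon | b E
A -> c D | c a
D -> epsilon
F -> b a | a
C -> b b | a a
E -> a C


Counting alternatives per rule:
  B: 2 alternative(s)
  A: 2 alternative(s)
  D: 1 alternative(s)
  F: 2 alternative(s)
  C: 2 alternative(s)
  E: 1 alternative(s)
Sum: 2 + 2 + 1 + 2 + 2 + 1 = 10

10


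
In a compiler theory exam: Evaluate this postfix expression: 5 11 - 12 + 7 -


Processing tokens left to right:
Push 5, Push 11
Pop 5 and 11, compute 5 - 11 = -6, push -6
Push 12
Pop -6 and 12, compute -6 + 12 = 6, push 6
Push 7
Pop 6 and 7, compute 6 - 7 = -1, push -1
Stack result: -1

-1


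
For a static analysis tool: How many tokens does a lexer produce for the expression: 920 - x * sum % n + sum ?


Scanning '920 - x * sum % n + sum'
Token 1: '920' -> integer_literal
Token 2: '-' -> operator
Token 3: 'x' -> identifier
Token 4: '*' -> operator
Token 5: 'sum' -> identifier
Token 6: '%' -> operator
Token 7: 'n' -> identifier
Token 8: '+' -> operator
Token 9: 'sum' -> identifier
Total tokens: 9

9


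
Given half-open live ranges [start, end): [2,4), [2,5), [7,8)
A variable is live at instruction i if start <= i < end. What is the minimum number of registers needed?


Live ranges:
  Var0: [2, 4)
  Var1: [2, 5)
  Var2: [7, 8)
Sweep-line events (position, delta, active):
  pos=2 start -> active=1
  pos=2 start -> active=2
  pos=4 end -> active=1
  pos=5 end -> active=0
  pos=7 start -> active=1
  pos=8 end -> active=0
Maximum simultaneous active: 2
Minimum registers needed: 2

2


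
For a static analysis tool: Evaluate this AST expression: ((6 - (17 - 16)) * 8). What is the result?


Expression: ((6 - (17 - 16)) * 8)
Evaluating step by step:
  17 - 16 = 1
  6 - 1 = 5
  5 * 8 = 40
Result: 40

40


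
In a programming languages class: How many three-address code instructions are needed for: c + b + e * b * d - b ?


Expression: c + b + e * b * d - b
Generating three-address code (respecting * over +/- precedence):
  Instruction 1: t1 = e * b
  Instruction 2: t2 = t1 * d
  Instruction 3: t3 = c + b
  Instruction 4: t4 = t3 + t2
  Instruction 5: t5 = t4 - b
Total instructions: 5

5


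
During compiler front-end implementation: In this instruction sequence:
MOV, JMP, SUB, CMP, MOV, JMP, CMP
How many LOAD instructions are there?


Scanning instruction sequence for LOAD:
  Position 1: MOV
  Position 2: JMP
  Position 3: SUB
  Position 4: CMP
  Position 5: MOV
  Position 6: JMP
  Position 7: CMP
Matches at positions: []
Total LOAD count: 0

0


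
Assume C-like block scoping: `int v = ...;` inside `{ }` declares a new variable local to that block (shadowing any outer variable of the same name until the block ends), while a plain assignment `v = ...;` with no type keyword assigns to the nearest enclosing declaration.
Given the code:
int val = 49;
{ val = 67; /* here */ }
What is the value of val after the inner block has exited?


Analyzing scoping rules:
Outer scope: declares val = 49
Inner block: 'val = 67;' has no type keyword, so it is an assignment to the outer val (no shadowing)
The assignment changed the outer variable itself, so the new value persists after the block -> 67
Result: 67

67
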